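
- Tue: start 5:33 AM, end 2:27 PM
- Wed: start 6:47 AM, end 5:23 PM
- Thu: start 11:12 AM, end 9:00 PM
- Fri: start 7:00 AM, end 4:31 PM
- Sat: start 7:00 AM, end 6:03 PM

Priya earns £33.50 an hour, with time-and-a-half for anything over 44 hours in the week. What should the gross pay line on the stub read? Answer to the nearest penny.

Tue: 5:33 AM–2:27 PM = 8 h 54 min
Wed: 6:47 AM–5:23 PM = 10 h 36 min
Thu: 11:12 AM–9:00 PM = 9 h 48 min
Fri: 7:00 AM–4:31 PM = 9 h 31 min
Sat: 7:00 AM–6:03 PM = 11 h 3 min
Total worked: 49 h 52 min = 2992 min.
Regular 44 h 0 min = 2640 min at £33.50/h; overtime 5 h 52 min = 352 min at £50.25/h.
Pay = (2640 × £33.50 + 352 × £50.25) ÷ 60 = £1768.80.

£1768.80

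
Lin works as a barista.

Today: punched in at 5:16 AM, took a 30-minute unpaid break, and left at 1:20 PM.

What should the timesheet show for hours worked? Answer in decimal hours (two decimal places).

7.57 hours

Today: 5:16 AM–1:20 PM = 8 h 4 min; less 30 min break → 7 h 34 min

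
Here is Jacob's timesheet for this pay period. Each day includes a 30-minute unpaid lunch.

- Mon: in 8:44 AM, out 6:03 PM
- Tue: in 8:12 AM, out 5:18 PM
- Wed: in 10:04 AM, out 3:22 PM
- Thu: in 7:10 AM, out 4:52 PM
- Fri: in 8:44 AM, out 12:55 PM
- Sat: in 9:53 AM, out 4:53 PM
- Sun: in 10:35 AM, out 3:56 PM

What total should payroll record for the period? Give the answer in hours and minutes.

46 h 27 min

Mon: 8:44 AM–6:03 PM = 9 h 19 min; less 30 min break → 8 h 49 min
Tue: 8:12 AM–5:18 PM = 9 h 6 min; less 30 min break → 8 h 36 min
Wed: 10:04 AM–3:22 PM = 5 h 18 min; less 30 min break → 4 h 48 min
Thu: 7:10 AM–4:52 PM = 9 h 42 min; less 30 min break → 9 h 12 min
Fri: 8:44 AM–12:55 PM = 4 h 11 min; less 30 min break → 3 h 41 min
Sat: 9:53 AM–4:53 PM = 7 h 0 min; less 30 min break → 6 h 30 min
Sun: 10:35 AM–3:56 PM = 5 h 21 min; less 30 min break → 4 h 51 min
Total: 8 h 49 min + 8 h 36 min + 4 h 48 min + 9 h 12 min + 3 h 41 min + 6 h 30 min + 4 h 51 min = 46 h 27 min.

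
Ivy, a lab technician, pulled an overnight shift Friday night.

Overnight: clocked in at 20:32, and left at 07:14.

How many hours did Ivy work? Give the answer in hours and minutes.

Overnight: 20:32 → midnight = 3 h 28 min; midnight → 07:14 = 7 h 14 min; span 10 h 42 min

10 h 42 min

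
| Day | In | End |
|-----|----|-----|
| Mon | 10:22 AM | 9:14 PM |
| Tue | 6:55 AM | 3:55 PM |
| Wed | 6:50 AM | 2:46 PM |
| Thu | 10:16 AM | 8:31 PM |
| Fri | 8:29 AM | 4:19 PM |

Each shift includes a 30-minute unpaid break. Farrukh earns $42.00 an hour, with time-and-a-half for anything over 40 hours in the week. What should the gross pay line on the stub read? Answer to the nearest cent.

$1893.15

Mon: 10:22 AM–9:14 PM = 10 h 52 min; less 30 min break → 10 h 22 min
Tue: 6:55 AM–3:55 PM = 9 h 0 min; less 30 min break → 8 h 30 min
Wed: 6:50 AM–2:46 PM = 7 h 56 min; less 30 min break → 7 h 26 min
Thu: 10:16 AM–8:31 PM = 10 h 15 min; less 30 min break → 9 h 45 min
Fri: 8:29 AM–4:19 PM = 7 h 50 min; less 30 min break → 7 h 20 min
Total worked: 43 h 23 min = 2603 min.
Regular 40 h 0 min = 2400 min at $42.00/h; overtime 3 h 23 min = 203 min at $63.00/h.
Pay = (2400 × $42.00 + 203 × $63.00) ÷ 60 = $1893.15.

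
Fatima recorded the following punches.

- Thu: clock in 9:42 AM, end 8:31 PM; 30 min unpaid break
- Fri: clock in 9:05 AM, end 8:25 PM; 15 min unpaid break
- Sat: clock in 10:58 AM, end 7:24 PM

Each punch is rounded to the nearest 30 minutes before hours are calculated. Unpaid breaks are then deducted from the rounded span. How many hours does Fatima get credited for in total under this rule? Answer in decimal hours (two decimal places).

Thu: in 9:42 AM→9:30 AM, out 8:31 PM→8:30 PM; 11 h 0 min − 30 min = 10 h 30 min
Fri: in 9:05 AM→9:00 AM, out 8:25 PM→8:30 PM; 11 h 30 min − 15 min = 11 h 15 min
Sat: in 10:58 AM→11:00 AM, out 7:24 PM→7:30 PM; 8 h 30 min
Total credited: 30 h 15 min.

30.25 hours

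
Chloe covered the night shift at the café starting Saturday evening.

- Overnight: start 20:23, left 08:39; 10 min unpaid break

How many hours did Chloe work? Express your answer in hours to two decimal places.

12.10 hours

Overnight: 20:23 → midnight = 3 h 37 min; midnight → 08:39 = 8 h 39 min; span 12 h 16 min; less 10 min break → 12 h 6 min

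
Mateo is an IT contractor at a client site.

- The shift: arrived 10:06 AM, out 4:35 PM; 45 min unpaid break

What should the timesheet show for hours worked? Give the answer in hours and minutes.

5 h 44 min

The shift: 10:06 AM–4:35 PM = 6 h 29 min; less 45 min break → 5 h 44 min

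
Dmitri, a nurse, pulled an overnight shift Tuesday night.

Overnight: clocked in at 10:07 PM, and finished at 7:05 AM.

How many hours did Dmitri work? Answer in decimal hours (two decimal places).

Overnight: 10:07 PM → midnight = 1 h 53 min; midnight → 7:05 AM = 7 h 5 min; span 8 h 58 min

8.97 hours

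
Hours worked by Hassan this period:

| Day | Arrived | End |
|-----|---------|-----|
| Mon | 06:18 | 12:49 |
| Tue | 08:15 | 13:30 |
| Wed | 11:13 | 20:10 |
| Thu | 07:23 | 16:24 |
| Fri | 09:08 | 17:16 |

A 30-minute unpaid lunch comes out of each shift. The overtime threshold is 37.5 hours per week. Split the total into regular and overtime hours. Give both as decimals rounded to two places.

Regular 35.37 hours, overtime 0.00 hours

Mon: 06:18–12:49 = 6 h 31 min; less 30 min break → 6 h 1 min
Tue: 08:15–13:30 = 5 h 15 min; less 30 min break → 4 h 45 min
Wed: 11:13–20:10 = 8 h 57 min; less 30 min break → 8 h 27 min
Thu: 07:23–16:24 = 9 h 1 min; less 30 min break → 8 h 31 min
Fri: 09:08–17:16 = 8 h 8 min; less 30 min break → 7 h 38 min
Total worked: 35 h 22 min = 35.37 h.
Threshold 37.5 h → overtime 0 h 0 min, regular 35 h 22 min.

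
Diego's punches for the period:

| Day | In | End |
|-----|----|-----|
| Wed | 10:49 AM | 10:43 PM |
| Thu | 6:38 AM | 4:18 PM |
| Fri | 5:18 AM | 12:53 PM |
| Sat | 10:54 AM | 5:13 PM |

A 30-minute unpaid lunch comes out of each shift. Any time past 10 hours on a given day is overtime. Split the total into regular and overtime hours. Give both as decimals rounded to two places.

Wed: 10:49 AM–10:43 PM = 11 h 54 min; less 30 min break → 11 h 24 min
Thu: 6:38 AM–4:18 PM = 9 h 40 min; less 30 min break → 9 h 10 min
Fri: 5:18 AM–12:53 PM = 7 h 35 min; less 30 min break → 7 h 5 min
Sat: 10:54 AM–5:13 PM = 6 h 19 min; less 30 min break → 5 h 49 min
Wed reg 10 h 0 min / OT 1 h 24 min; Thu reg 9 h 10 min / OT 0 h 0 min; Fri reg 7 h 5 min / OT 0 h 0 min; Sat reg 5 h 49 min / OT 0 h 0 min.
Totals: regular 32 h 4 min, overtime 1 h 24 min.

Regular 32.07 hours, overtime 1.40 hours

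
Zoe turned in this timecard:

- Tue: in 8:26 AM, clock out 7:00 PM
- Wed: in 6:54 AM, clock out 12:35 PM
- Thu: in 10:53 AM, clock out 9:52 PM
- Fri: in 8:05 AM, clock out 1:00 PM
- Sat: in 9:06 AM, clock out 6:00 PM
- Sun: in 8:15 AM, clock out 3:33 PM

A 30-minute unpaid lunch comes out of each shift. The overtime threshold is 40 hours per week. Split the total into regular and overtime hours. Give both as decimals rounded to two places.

Tue: 8:26 AM–7:00 PM = 10 h 34 min; less 30 min break → 10 h 4 min
Wed: 6:54 AM–12:35 PM = 5 h 41 min; less 30 min break → 5 h 11 min
Thu: 10:53 AM–9:52 PM = 10 h 59 min; less 30 min break → 10 h 29 min
Fri: 8:05 AM–1:00 PM = 4 h 55 min; less 30 min break → 4 h 25 min
Sat: 9:06 AM–6:00 PM = 8 h 54 min; less 30 min break → 8 h 24 min
Sun: 8:15 AM–3:33 PM = 7 h 18 min; less 30 min break → 6 h 48 min
Total worked: 45 h 21 min = 45.35 h.
Threshold 40 h → overtime 5 h 21 min, regular 40 h 0 min.

Regular 40.00 hours, overtime 5.35 hours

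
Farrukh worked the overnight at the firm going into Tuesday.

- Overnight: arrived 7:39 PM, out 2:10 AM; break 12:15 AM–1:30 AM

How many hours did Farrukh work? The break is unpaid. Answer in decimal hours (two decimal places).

Overnight: 7:39 PM → midnight = 4 h 21 min; midnight → 2:10 AM = 2 h 10 min; span 6 h 31 min; less 75 min break → 5 h 16 min

5.27 hours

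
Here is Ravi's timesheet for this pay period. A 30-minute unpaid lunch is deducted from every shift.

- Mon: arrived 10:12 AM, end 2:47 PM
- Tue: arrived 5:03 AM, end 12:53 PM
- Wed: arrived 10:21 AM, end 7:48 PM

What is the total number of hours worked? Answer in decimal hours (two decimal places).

20.37 hours

Mon: 10:12 AM–2:47 PM = 4 h 35 min; less 30 min break → 4 h 5 min
Tue: 5:03 AM–12:53 PM = 7 h 50 min; less 30 min break → 7 h 20 min
Wed: 10:21 AM–7:48 PM = 9 h 27 min; less 30 min break → 8 h 57 min
Total: 4 h 5 min + 7 h 20 min + 8 h 57 min = 20 h 22 min.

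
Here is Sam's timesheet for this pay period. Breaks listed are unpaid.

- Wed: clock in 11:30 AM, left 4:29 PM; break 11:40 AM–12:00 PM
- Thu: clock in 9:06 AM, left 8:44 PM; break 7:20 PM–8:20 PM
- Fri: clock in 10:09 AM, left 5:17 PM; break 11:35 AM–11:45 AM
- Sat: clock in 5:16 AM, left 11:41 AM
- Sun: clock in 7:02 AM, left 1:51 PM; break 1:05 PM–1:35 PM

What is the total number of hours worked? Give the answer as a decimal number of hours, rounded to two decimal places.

Wed: 11:30 AM–4:29 PM = 4 h 59 min; less 20 min break → 4 h 39 min
Thu: 9:06 AM–8:44 PM = 11 h 38 min; less 60 min break → 10 h 38 min
Fri: 10:09 AM–5:17 PM = 7 h 8 min; less 10 min break → 6 h 58 min
Sat: 5:16 AM–11:41 AM = 6 h 25 min
Sun: 7:02 AM–1:51 PM = 6 h 49 min; less 30 min break → 6 h 19 min
Total: 4 h 39 min + 10 h 38 min + 6 h 58 min + 6 h 25 min + 6 h 19 min = 34 h 59 min.

34.98 hours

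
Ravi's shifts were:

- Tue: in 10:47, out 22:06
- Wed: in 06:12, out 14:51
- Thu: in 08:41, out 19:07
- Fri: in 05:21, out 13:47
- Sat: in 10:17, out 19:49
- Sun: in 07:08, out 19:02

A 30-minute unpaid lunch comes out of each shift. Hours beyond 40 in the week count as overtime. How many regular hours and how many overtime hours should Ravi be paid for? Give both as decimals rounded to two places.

Tue: 10:47–22:06 = 11 h 19 min; less 30 min break → 10 h 49 min
Wed: 06:12–14:51 = 8 h 39 min; less 30 min break → 8 h 9 min
Thu: 08:41–19:07 = 10 h 26 min; less 30 min break → 9 h 56 min
Fri: 05:21–13:47 = 8 h 26 min; less 30 min break → 7 h 56 min
Sat: 10:17–19:49 = 9 h 32 min; less 30 min break → 9 h 2 min
Sun: 07:08–19:02 = 11 h 54 min; less 30 min break → 11 h 24 min
Total worked: 57 h 16 min = 57.27 h.
Threshold 40 h → overtime 17 h 16 min, regular 40 h 0 min.

Regular 40.00 hours, overtime 17.27 hours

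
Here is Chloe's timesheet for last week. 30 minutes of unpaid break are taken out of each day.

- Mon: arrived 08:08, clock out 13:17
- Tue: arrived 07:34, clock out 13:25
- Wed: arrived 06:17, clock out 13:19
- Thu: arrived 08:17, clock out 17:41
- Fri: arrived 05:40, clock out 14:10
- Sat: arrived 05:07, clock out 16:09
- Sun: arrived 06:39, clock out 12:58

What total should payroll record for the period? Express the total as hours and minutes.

49 h 47 min

Mon: 08:08–13:17 = 5 h 9 min; less 30 min break → 4 h 39 min
Tue: 07:34–13:25 = 5 h 51 min; less 30 min break → 5 h 21 min
Wed: 06:17–13:19 = 7 h 2 min; less 30 min break → 6 h 32 min
Thu: 08:17–17:41 = 9 h 24 min; less 30 min break → 8 h 54 min
Fri: 05:40–14:10 = 8 h 30 min; less 30 min break → 8 h 0 min
Sat: 05:07–16:09 = 11 h 2 min; less 30 min break → 10 h 32 min
Sun: 06:39–12:58 = 6 h 19 min; less 30 min break → 5 h 49 min
Total: 4 h 39 min + 5 h 21 min + 6 h 32 min + 8 h 54 min + 8 h 0 min + 10 h 32 min + 5 h 49 min = 49 h 47 min.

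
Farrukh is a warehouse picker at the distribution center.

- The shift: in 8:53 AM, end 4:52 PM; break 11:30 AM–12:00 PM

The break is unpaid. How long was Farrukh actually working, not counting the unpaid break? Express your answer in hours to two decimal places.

7.48 hours

The shift: 8:53 AM–4:52 PM = 7 h 59 min; less 30 min break → 7 h 29 min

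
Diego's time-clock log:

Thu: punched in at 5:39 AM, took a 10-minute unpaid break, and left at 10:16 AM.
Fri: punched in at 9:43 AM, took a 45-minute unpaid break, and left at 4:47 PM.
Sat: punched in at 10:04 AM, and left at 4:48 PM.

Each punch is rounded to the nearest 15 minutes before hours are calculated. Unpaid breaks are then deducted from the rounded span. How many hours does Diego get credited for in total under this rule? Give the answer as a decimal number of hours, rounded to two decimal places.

Thu: in 5:39 AM→5:45 AM, out 10:16 AM→10:15 AM; 4 h 30 min − 10 min = 4 h 20 min
Fri: in 9:43 AM→9:45 AM, out 4:47 PM→4:45 PM; 7 h 0 min − 45 min = 6 h 15 min
Sat: in 10:04 AM→10:00 AM, out 4:48 PM→4:45 PM; 6 h 45 min
Total credited: 17 h 20 min.

17.33 hours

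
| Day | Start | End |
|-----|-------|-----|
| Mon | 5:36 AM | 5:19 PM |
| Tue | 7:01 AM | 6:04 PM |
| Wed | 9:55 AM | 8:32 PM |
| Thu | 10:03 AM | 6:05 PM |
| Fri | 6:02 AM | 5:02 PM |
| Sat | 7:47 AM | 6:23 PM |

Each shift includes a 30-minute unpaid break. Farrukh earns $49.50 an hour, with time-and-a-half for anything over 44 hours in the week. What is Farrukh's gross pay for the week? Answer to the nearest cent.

Mon: 5:36 AM–5:19 PM = 11 h 43 min; less 30 min break → 11 h 13 min
Tue: 7:01 AM–6:04 PM = 11 h 3 min; less 30 min break → 10 h 33 min
Wed: 9:55 AM–8:32 PM = 10 h 37 min; less 30 min break → 10 h 7 min
Thu: 10:03 AM–6:05 PM = 8 h 2 min; less 30 min break → 7 h 32 min
Fri: 6:02 AM–5:02 PM = 11 h 0 min; less 30 min break → 10 h 30 min
Sat: 7:47 AM–6:23 PM = 10 h 36 min; less 30 min break → 10 h 6 min
Total worked: 60 h 1 min = 3601 min.
Regular 44 h 0 min = 2640 min at $49.50/h; overtime 16 h 1 min = 961 min at $74.25/h.
Pay = (2640 × $49.50 + 961 × $74.25) ÷ 60 = $3367.24.

$3367.24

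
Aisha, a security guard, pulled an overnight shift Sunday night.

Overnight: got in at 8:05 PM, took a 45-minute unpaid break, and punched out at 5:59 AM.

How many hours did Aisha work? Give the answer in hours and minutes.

9 h 9 min

Overnight: 8:05 PM → midnight = 3 h 55 min; midnight → 5:59 AM = 5 h 59 min; span 9 h 54 min; less 45 min break → 9 h 9 min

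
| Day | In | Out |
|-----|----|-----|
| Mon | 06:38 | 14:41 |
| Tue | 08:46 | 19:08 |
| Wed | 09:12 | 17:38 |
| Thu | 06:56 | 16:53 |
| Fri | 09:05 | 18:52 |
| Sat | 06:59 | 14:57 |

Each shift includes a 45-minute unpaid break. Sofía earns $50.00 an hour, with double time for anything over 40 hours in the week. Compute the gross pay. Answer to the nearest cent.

Mon: 06:38–14:41 = 8 h 3 min; less 45 min break → 7 h 18 min
Tue: 08:46–19:08 = 10 h 22 min; less 45 min break → 9 h 37 min
Wed: 09:12–17:38 = 8 h 26 min; less 45 min break → 7 h 41 min
Thu: 06:56–16:53 = 9 h 57 min; less 45 min break → 9 h 12 min
Fri: 09:05–18:52 = 9 h 47 min; less 45 min break → 9 h 2 min
Sat: 06:59–14:57 = 7 h 58 min; less 45 min break → 7 h 13 min
Total worked: 50 h 3 min = 3003 min.
Regular 40 h 0 min = 2400 min at $50.00/h; overtime 10 h 3 min = 603 min at $100.00/h.
Pay = (2400 × $50.00 + 603 × $100.00) ÷ 60 = $3005.00.

$3005.00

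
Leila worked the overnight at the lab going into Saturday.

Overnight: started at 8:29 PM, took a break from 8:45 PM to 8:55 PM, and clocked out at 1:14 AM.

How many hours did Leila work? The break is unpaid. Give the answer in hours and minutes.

Overnight: 8:29 PM → midnight = 3 h 31 min; midnight → 1:14 AM = 1 h 14 min; span 4 h 45 min; less 10 min break → 4 h 35 min

4 h 35 min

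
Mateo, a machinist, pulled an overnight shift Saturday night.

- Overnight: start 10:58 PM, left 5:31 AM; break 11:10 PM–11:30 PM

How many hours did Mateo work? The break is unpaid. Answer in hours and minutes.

6 h 13 min

Overnight: 10:58 PM → midnight = 1 h 2 min; midnight → 5:31 AM = 5 h 31 min; span 6 h 33 min; less 20 min break → 6 h 13 min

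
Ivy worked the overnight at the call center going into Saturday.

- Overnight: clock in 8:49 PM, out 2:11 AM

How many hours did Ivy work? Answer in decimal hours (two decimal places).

Overnight: 8:49 PM → midnight = 3 h 11 min; midnight → 2:11 AM = 2 h 11 min; span 5 h 22 min

5.37 hours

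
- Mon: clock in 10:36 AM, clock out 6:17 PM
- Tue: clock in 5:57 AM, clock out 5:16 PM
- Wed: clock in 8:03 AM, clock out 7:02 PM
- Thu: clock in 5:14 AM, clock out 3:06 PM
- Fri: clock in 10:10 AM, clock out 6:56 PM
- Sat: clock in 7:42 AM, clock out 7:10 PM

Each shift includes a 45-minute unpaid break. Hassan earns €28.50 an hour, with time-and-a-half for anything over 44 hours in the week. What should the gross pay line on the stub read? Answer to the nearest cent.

€1749.19

Mon: 10:36 AM–6:17 PM = 7 h 41 min; less 45 min break → 6 h 56 min
Tue: 5:57 AM–5:16 PM = 11 h 19 min; less 45 min break → 10 h 34 min
Wed: 8:03 AM–7:02 PM = 10 h 59 min; less 45 min break → 10 h 14 min
Thu: 5:14 AM–3:06 PM = 9 h 52 min; less 45 min break → 9 h 7 min
Fri: 10:10 AM–6:56 PM = 8 h 46 min; less 45 min break → 8 h 1 min
Sat: 7:42 AM–7:10 PM = 11 h 28 min; less 45 min break → 10 h 43 min
Total worked: 55 h 35 min = 3335 min.
Regular 44 h 0 min = 2640 min at €28.50/h; overtime 11 h 35 min = 695 min at €42.75/h.
Pay = (2640 × €28.50 + 695 × €42.75) ÷ 60 = €1749.19.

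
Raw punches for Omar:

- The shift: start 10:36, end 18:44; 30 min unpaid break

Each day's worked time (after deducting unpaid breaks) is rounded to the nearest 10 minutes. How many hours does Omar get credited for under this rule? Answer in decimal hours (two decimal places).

7.67 hours

The shift: 10:36–18:44 = 8 h 8 min − 30 min = 7 h 38 min → rounds to 7 h 40 min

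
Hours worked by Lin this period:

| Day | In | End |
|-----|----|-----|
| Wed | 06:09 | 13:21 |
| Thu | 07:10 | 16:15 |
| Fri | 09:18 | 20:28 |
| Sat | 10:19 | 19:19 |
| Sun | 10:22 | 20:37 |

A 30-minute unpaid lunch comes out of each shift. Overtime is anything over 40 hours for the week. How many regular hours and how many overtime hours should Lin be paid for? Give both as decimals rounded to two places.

Regular 40.00 hours, overtime 4.20 hours

Wed: 06:09–13:21 = 7 h 12 min; less 30 min break → 6 h 42 min
Thu: 07:10–16:15 = 9 h 5 min; less 30 min break → 8 h 35 min
Fri: 09:18–20:28 = 11 h 10 min; less 30 min break → 10 h 40 min
Sat: 10:19–19:19 = 9 h 0 min; less 30 min break → 8 h 30 min
Sun: 10:22–20:37 = 10 h 15 min; less 30 min break → 9 h 45 min
Total worked: 44 h 12 min = 44.20 h.
Threshold 40 h → overtime 4 h 12 min, regular 40 h 0 min.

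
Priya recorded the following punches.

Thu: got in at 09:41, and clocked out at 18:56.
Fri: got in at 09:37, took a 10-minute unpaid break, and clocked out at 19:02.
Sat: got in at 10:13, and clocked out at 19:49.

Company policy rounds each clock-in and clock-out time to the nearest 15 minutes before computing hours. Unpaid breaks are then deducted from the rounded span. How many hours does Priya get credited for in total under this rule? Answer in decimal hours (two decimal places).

Thu: in 09:41→09:45, out 18:56→19:00; 9 h 15 min
Fri: in 09:37→09:30, out 19:02→19:00; 9 h 30 min − 10 min = 9 h 20 min
Sat: in 10:13→10:15, out 19:49→19:45; 9 h 30 min
Total credited: 28 h 5 min.

28.08 hours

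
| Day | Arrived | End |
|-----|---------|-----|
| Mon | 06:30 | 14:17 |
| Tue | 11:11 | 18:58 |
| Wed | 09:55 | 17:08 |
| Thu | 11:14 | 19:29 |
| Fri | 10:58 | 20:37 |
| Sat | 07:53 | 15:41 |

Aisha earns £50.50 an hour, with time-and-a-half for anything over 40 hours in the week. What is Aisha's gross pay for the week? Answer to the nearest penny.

£2662.61

Mon: 06:30–14:17 = 7 h 47 min
Tue: 11:11–18:58 = 7 h 47 min
Wed: 09:55–17:08 = 7 h 13 min
Thu: 11:14–19:29 = 8 h 15 min
Fri: 10:58–20:37 = 9 h 39 min
Sat: 07:53–15:41 = 7 h 48 min
Total worked: 48 h 29 min = 2909 min.
Regular 40 h 0 min = 2400 min at £50.50/h; overtime 8 h 29 min = 509 min at £75.75/h.
Pay = (2400 × £50.50 + 509 × £75.75) ÷ 60 = £2662.61.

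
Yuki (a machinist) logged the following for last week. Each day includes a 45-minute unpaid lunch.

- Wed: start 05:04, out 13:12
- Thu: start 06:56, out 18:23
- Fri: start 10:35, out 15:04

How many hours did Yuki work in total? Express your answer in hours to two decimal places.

21.82 hours

Wed: 05:04–13:12 = 8 h 8 min; less 45 min break → 7 h 23 min
Thu: 06:56–18:23 = 11 h 27 min; less 45 min break → 10 h 42 min
Fri: 10:35–15:04 = 4 h 29 min; less 45 min break → 3 h 44 min
Total: 7 h 23 min + 10 h 42 min + 3 h 44 min = 21 h 49 min.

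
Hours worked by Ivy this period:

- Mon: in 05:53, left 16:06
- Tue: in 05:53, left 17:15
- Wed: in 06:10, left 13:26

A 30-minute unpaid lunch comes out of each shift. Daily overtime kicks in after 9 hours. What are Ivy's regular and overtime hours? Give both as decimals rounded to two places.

Mon: 05:53–16:06 = 10 h 13 min; less 30 min break → 9 h 43 min
Tue: 05:53–17:15 = 11 h 22 min; less 30 min break → 10 h 52 min
Wed: 06:10–13:26 = 7 h 16 min; less 30 min break → 6 h 46 min
Mon reg 9 h 0 min / OT 0 h 43 min; Tue reg 9 h 0 min / OT 1 h 52 min; Wed reg 6 h 46 min / OT 0 h 0 min.
Totals: regular 24 h 46 min, overtime 2 h 35 min.

Regular 24.77 hours, overtime 2.58 hours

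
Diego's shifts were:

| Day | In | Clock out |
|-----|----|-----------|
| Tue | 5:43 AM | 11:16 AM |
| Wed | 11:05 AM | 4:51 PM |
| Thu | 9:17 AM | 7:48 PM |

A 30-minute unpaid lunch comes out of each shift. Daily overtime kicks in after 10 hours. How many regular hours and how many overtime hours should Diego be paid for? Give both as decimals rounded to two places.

Regular 20.32 hours, overtime 0.02 hours

Tue: 5:43 AM–11:16 AM = 5 h 33 min; less 30 min break → 5 h 3 min
Wed: 11:05 AM–4:51 PM = 5 h 46 min; less 30 min break → 5 h 16 min
Thu: 9:17 AM–7:48 PM = 10 h 31 min; less 30 min break → 10 h 1 min
Tue reg 5 h 3 min / OT 0 h 0 min; Wed reg 5 h 16 min / OT 0 h 0 min; Thu reg 10 h 0 min / OT 0 h 1 min.
Totals: regular 20 h 19 min, overtime 0 h 1 min.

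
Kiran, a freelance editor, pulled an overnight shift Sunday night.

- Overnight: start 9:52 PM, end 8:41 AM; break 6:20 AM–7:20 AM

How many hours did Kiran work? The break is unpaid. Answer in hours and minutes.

9 h 49 min

Overnight: 9:52 PM → midnight = 2 h 8 min; midnight → 8:41 AM = 8 h 41 min; span 10 h 49 min; less 60 min break → 9 h 49 min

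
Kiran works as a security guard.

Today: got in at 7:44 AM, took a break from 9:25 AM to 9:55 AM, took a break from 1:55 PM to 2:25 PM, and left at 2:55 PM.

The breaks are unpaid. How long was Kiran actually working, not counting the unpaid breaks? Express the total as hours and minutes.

Today: 7:44 AM–2:55 PM = 7 h 11 min; less 60 min break → 6 h 11 min

6 h 11 min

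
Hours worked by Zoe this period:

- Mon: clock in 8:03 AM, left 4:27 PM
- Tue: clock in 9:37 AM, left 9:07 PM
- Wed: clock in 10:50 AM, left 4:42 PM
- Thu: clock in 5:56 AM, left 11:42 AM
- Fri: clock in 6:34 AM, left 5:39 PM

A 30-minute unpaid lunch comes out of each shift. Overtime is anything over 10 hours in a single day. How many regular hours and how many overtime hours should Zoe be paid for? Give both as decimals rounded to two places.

Regular 38.53 hours, overtime 1.58 hours

Mon: 8:03 AM–4:27 PM = 8 h 24 min; less 30 min break → 7 h 54 min
Tue: 9:37 AM–9:07 PM = 11 h 30 min; less 30 min break → 11 h 0 min
Wed: 10:50 AM–4:42 PM = 5 h 52 min; less 30 min break → 5 h 22 min
Thu: 5:56 AM–11:42 AM = 5 h 46 min; less 30 min break → 5 h 16 min
Fri: 6:34 AM–5:39 PM = 11 h 5 min; less 30 min break → 10 h 35 min
Mon reg 7 h 54 min / OT 0 h 0 min; Tue reg 10 h 0 min / OT 1 h 0 min; Wed reg 5 h 22 min / OT 0 h 0 min; Thu reg 5 h 16 min / OT 0 h 0 min; Fri reg 10 h 0 min / OT 0 h 35 min.
Totals: regular 38 h 32 min, overtime 1 h 35 min.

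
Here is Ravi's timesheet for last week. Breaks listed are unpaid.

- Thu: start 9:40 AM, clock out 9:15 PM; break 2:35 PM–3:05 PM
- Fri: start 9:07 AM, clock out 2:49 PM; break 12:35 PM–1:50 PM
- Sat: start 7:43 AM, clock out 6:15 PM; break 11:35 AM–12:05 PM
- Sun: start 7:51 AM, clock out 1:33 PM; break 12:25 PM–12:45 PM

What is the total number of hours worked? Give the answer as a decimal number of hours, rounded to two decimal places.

Thu: 9:40 AM–9:15 PM = 11 h 35 min; less 30 min break → 11 h 5 min
Fri: 9:07 AM–2:49 PM = 5 h 42 min; less 75 min break → 4 h 27 min
Sat: 7:43 AM–6:15 PM = 10 h 32 min; less 30 min break → 10 h 2 min
Sun: 7:51 AM–1:33 PM = 5 h 42 min; less 20 min break → 5 h 22 min
Total: 11 h 5 min + 4 h 27 min + 10 h 2 min + 5 h 22 min = 30 h 56 min.

30.93 hours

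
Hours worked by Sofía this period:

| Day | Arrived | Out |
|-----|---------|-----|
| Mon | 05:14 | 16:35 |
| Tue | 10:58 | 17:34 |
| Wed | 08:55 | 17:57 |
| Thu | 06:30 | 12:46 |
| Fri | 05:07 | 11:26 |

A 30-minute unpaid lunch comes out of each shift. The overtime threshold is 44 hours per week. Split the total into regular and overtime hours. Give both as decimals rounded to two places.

Regular 37.07 hours, overtime 0.00 hours

Mon: 05:14–16:35 = 11 h 21 min; less 30 min break → 10 h 51 min
Tue: 10:58–17:34 = 6 h 36 min; less 30 min break → 6 h 6 min
Wed: 08:55–17:57 = 9 h 2 min; less 30 min break → 8 h 32 min
Thu: 06:30–12:46 = 6 h 16 min; less 30 min break → 5 h 46 min
Fri: 05:07–11:26 = 6 h 19 min; less 30 min break → 5 h 49 min
Total worked: 37 h 4 min = 37.07 h.
Threshold 44 h → overtime 0 h 0 min, regular 37 h 4 min.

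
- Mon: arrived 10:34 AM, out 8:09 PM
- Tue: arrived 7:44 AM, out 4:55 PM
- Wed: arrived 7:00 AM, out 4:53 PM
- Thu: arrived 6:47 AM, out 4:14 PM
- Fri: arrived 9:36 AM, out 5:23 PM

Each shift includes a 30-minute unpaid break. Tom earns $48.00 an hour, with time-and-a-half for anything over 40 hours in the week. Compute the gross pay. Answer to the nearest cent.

$2163.60

Mon: 10:34 AM–8:09 PM = 9 h 35 min; less 30 min break → 9 h 5 min
Tue: 7:44 AM–4:55 PM = 9 h 11 min; less 30 min break → 8 h 41 min
Wed: 7:00 AM–4:53 PM = 9 h 53 min; less 30 min break → 9 h 23 min
Thu: 6:47 AM–4:14 PM = 9 h 27 min; less 30 min break → 8 h 57 min
Fri: 9:36 AM–5:23 PM = 7 h 47 min; less 30 min break → 7 h 17 min
Total worked: 43 h 23 min = 2603 min.
Regular 40 h 0 min = 2400 min at $48.00/h; overtime 3 h 23 min = 203 min at $72.00/h.
Pay = (2400 × $48.00 + 203 × $72.00) ÷ 60 = $2163.60.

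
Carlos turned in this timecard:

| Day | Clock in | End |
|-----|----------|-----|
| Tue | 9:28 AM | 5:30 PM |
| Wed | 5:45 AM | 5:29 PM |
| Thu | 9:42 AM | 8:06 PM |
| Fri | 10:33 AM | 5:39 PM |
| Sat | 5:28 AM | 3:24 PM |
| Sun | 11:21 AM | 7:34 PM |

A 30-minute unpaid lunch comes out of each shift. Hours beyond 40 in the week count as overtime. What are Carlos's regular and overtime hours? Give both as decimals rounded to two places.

Tue: 9:28 AM–5:30 PM = 8 h 2 min; less 30 min break → 7 h 32 min
Wed: 5:45 AM–5:29 PM = 11 h 44 min; less 30 min break → 11 h 14 min
Thu: 9:42 AM–8:06 PM = 10 h 24 min; less 30 min break → 9 h 54 min
Fri: 10:33 AM–5:39 PM = 7 h 6 min; less 30 min break → 6 h 36 min
Sat: 5:28 AM–3:24 PM = 9 h 56 min; less 30 min break → 9 h 26 min
Sun: 11:21 AM–7:34 PM = 8 h 13 min; less 30 min break → 7 h 43 min
Total worked: 52 h 25 min = 52.42 h.
Threshold 40 h → overtime 12 h 25 min, regular 40 h 0 min.

Regular 40.00 hours, overtime 12.42 hours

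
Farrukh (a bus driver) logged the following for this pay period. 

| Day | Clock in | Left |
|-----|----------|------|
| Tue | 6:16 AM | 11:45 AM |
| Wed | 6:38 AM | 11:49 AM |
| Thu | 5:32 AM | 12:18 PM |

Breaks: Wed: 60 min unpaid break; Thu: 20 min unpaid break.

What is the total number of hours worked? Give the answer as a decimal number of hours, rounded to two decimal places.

Tue: 6:16 AM–11:45 AM = 5 h 29 min
Wed: 6:38 AM–11:49 AM = 5 h 11 min; less 60 min break → 4 h 11 min
Thu: 5:32 AM–12:18 PM = 6 h 46 min; less 20 min break → 6 h 26 min
Total: 5 h 29 min + 4 h 11 min + 6 h 26 min = 16 h 6 min.

16.10 hours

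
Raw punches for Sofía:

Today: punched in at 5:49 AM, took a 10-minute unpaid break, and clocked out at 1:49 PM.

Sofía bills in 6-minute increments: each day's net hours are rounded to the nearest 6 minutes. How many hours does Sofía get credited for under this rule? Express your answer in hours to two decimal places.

7.80 hours

Today: 5:49 AM–1:49 PM = 8 h 0 min − 10 min = 7 h 50 min → rounds to 7 h 48 min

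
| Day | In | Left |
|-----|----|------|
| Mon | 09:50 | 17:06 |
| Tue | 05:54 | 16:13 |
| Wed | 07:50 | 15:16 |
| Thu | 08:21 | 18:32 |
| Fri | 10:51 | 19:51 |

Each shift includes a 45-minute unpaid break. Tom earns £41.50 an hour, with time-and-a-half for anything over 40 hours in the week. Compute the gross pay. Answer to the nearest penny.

Mon: 09:50–17:06 = 7 h 16 min; less 45 min break → 6 h 31 min
Tue: 05:54–16:13 = 10 h 19 min; less 45 min break → 9 h 34 min
Wed: 07:50–15:16 = 7 h 26 min; less 45 min break → 6 h 41 min
Thu: 08:21–18:32 = 10 h 11 min; less 45 min break → 9 h 26 min
Fri: 10:51–19:51 = 9 h 0 min; less 45 min break → 8 h 15 min
Total worked: 40 h 27 min = 2427 min.
Regular 40 h 0 min = 2400 min at £41.50/h; overtime 0 h 27 min = 27 min at £62.25/h.
Pay = (2400 × £41.50 + 27 × £62.25) ÷ 60 = £1688.01.

£1688.01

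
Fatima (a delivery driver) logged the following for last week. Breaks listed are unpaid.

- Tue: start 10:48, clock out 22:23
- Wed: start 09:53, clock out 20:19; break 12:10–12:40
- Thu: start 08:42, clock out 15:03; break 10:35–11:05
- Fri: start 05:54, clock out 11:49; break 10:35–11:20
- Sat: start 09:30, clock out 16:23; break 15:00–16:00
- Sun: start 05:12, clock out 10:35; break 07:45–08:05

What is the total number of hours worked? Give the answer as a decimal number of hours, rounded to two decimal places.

43.47 hours

Tue: 10:48–22:23 = 11 h 35 min
Wed: 09:53–20:19 = 10 h 26 min; less 30 min break → 9 h 56 min
Thu: 08:42–15:03 = 6 h 21 min; less 30 min break → 5 h 51 min
Fri: 05:54–11:49 = 5 h 55 min; less 45 min break → 5 h 10 min
Sat: 09:30–16:23 = 6 h 53 min; less 60 min break → 5 h 53 min
Sun: 05:12–10:35 = 5 h 23 min; less 20 min break → 5 h 3 min
Total: 11 h 35 min + 9 h 56 min + 5 h 51 min + 5 h 10 min + 5 h 53 min + 5 h 3 min = 43 h 28 min.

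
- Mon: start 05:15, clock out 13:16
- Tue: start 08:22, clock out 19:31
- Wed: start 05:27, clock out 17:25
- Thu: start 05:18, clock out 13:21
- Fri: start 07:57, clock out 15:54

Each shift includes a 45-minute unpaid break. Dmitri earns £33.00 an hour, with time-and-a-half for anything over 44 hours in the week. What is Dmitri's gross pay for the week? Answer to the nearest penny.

Mon: 05:15–13:16 = 8 h 1 min; less 45 min break → 7 h 16 min
Tue: 08:22–19:31 = 11 h 9 min; less 45 min break → 10 h 24 min
Wed: 05:27–17:25 = 11 h 58 min; less 45 min break → 11 h 13 min
Thu: 05:18–13:21 = 8 h 3 min; less 45 min break → 7 h 18 min
Fri: 07:57–15:54 = 7 h 57 min; less 45 min break → 7 h 12 min
Total worked: 43 h 23 min = 2603 min.
Regular 43 h 23 min = 2603 min at £33.00/h; overtime 0 h 0 min = 0 min at £49.50/h.
Pay = (2603 × £33.00 + 0 × £49.50) ÷ 60 = £1431.65.

£1431.65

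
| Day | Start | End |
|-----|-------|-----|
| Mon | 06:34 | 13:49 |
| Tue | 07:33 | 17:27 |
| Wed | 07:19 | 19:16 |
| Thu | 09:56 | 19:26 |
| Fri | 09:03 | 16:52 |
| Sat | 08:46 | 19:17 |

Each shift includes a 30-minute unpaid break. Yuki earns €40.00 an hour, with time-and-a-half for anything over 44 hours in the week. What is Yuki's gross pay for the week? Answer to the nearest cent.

€2356.00

Mon: 06:34–13:49 = 7 h 15 min; less 30 min break → 6 h 45 min
Tue: 07:33–17:27 = 9 h 54 min; less 30 min break → 9 h 24 min
Wed: 07:19–19:16 = 11 h 57 min; less 30 min break → 11 h 27 min
Thu: 09:56–19:26 = 9 h 30 min; less 30 min break → 9 h 0 min
Fri: 09:03–16:52 = 7 h 49 min; less 30 min break → 7 h 19 min
Sat: 08:46–19:17 = 10 h 31 min; less 30 min break → 10 h 1 min
Total worked: 53 h 56 min = 3236 min.
Regular 44 h 0 min = 2640 min at €40.00/h; overtime 9 h 56 min = 596 min at €60.00/h.
Pay = (2640 × €40.00 + 596 × €60.00) ÷ 60 = €2356.00.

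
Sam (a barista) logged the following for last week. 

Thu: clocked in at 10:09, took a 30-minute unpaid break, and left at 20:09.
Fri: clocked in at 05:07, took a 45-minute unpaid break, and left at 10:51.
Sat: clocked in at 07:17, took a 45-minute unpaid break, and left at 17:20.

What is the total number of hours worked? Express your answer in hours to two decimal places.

23.78 hours

Thu: 10:09–20:09 = 10 h 0 min; less 30 min break → 9 h 30 min
Fri: 05:07–10:51 = 5 h 44 min; less 45 min break → 4 h 59 min
Sat: 07:17–17:20 = 10 h 3 min; less 45 min break → 9 h 18 min
Total: 9 h 30 min + 4 h 59 min + 9 h 18 min = 23 h 47 min.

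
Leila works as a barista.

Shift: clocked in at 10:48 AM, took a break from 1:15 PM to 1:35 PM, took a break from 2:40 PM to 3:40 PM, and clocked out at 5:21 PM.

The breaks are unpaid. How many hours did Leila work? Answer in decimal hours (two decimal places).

5.22 hours

Shift: 10:48 AM–5:21 PM = 6 h 33 min; less 80 min break → 5 h 13 min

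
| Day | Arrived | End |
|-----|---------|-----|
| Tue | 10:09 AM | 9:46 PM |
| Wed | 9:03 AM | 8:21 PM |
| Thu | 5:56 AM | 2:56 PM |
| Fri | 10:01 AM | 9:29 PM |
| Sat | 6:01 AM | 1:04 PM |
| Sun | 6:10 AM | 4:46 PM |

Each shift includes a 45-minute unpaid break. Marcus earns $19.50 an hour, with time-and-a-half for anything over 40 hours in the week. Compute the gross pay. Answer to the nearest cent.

$1263.60

Tue: 10:09 AM–9:46 PM = 11 h 37 min; less 45 min break → 10 h 52 min
Wed: 9:03 AM–8:21 PM = 11 h 18 min; less 45 min break → 10 h 33 min
Thu: 5:56 AM–2:56 PM = 9 h 0 min; less 45 min break → 8 h 15 min
Fri: 10:01 AM–9:29 PM = 11 h 28 min; less 45 min break → 10 h 43 min
Sat: 6:01 AM–1:04 PM = 7 h 3 min; less 45 min break → 6 h 18 min
Sun: 6:10 AM–4:46 PM = 10 h 36 min; less 45 min break → 9 h 51 min
Total worked: 56 h 32 min = 3392 min.
Regular 40 h 0 min = 2400 min at $19.50/h; overtime 16 h 32 min = 992 min at $29.25/h.
Pay = (2400 × $19.50 + 992 × $29.25) ÷ 60 = $1263.60.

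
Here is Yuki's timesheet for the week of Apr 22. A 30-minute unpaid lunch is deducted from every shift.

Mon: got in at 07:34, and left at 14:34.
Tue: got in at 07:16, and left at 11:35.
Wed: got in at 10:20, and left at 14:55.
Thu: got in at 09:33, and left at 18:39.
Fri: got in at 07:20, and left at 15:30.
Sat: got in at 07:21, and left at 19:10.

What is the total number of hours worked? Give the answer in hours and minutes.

Mon: 07:34–14:34 = 7 h 0 min; less 30 min break → 6 h 30 min
Tue: 07:16–11:35 = 4 h 19 min; less 30 min break → 3 h 49 min
Wed: 10:20–14:55 = 4 h 35 min; less 30 min break → 4 h 5 min
Thu: 09:33–18:39 = 9 h 6 min; less 30 min break → 8 h 36 min
Fri: 07:20–15:30 = 8 h 10 min; less 30 min break → 7 h 40 min
Sat: 07:21–19:10 = 11 h 49 min; less 30 min break → 11 h 19 min
Total: 6 h 30 min + 3 h 49 min + 4 h 5 min + 8 h 36 min + 7 h 40 min + 11 h 19 min = 41 h 59 min.

41 h 59 min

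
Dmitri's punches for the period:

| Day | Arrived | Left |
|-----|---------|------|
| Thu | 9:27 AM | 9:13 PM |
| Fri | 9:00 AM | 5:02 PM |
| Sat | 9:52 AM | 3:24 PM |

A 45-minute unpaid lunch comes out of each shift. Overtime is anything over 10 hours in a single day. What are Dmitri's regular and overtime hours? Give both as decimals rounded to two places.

Thu: 9:27 AM–9:13 PM = 11 h 46 min; less 45 min break → 11 h 1 min
Fri: 9:00 AM–5:02 PM = 8 h 2 min; less 45 min break → 7 h 17 min
Sat: 9:52 AM–3:24 PM = 5 h 32 min; less 45 min break → 4 h 47 min
Thu reg 10 h 0 min / OT 1 h 1 min; Fri reg 7 h 17 min / OT 0 h 0 min; Sat reg 4 h 47 min / OT 0 h 0 min.
Totals: regular 22 h 4 min, overtime 1 h 1 min.

Regular 22.07 hours, overtime 1.02 hours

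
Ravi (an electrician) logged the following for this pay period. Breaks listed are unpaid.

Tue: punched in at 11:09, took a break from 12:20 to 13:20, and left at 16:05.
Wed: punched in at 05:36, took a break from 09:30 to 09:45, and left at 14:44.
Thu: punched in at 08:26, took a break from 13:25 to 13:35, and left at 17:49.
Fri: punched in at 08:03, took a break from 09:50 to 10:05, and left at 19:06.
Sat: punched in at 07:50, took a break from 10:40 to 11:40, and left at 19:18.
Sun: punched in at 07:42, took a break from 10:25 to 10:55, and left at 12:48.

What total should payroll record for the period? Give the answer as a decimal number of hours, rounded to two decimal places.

47.90 hours

Tue: 11:09–16:05 = 4 h 56 min; less 60 min break → 3 h 56 min
Wed: 05:36–14:44 = 9 h 8 min; less 15 min break → 8 h 53 min
Thu: 08:26–17:49 = 9 h 23 min; less 10 min break → 9 h 13 min
Fri: 08:03–19:06 = 11 h 3 min; less 15 min break → 10 h 48 min
Sat: 07:50–19:18 = 11 h 28 min; less 60 min break → 10 h 28 min
Sun: 07:42–12:48 = 5 h 6 min; less 30 min break → 4 h 36 min
Total: 3 h 56 min + 8 h 53 min + 9 h 13 min + 10 h 48 min + 10 h 28 min + 4 h 36 min = 47 h 54 min.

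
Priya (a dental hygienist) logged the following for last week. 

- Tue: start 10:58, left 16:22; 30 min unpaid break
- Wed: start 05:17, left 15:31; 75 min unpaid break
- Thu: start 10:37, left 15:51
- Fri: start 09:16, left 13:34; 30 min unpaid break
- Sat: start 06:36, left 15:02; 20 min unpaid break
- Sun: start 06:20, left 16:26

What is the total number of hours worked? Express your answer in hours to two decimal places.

Tue: 10:58–16:22 = 5 h 24 min; less 30 min break → 4 h 54 min
Wed: 05:17–15:31 = 10 h 14 min; less 75 min break → 8 h 59 min
Thu: 10:37–15:51 = 5 h 14 min
Fri: 09:16–13:34 = 4 h 18 min; less 30 min break → 3 h 48 min
Sat: 06:36–15:02 = 8 h 26 min; less 20 min break → 8 h 6 min
Sun: 06:20–16:26 = 10 h 6 min
Total: 4 h 54 min + 8 h 59 min + 5 h 14 min + 3 h 48 min + 8 h 6 min + 10 h 6 min = 41 h 7 min.

41.12 hours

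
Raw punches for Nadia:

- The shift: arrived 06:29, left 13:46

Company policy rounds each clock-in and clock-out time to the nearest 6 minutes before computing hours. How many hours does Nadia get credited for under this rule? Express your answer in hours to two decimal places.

7.30 hours

The shift: in 06:29→06:30, out 13:46→13:48; 7 h 18 min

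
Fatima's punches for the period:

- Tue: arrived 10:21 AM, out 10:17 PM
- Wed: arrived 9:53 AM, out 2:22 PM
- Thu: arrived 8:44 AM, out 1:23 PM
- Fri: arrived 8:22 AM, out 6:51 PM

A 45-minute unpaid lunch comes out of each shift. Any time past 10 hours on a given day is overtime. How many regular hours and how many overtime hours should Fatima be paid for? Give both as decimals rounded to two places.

Tue: 10:21 AM–10:17 PM = 11 h 56 min; less 45 min break → 11 h 11 min
Wed: 9:53 AM–2:22 PM = 4 h 29 min; less 45 min break → 3 h 44 min
Thu: 8:44 AM–1:23 PM = 4 h 39 min; less 45 min break → 3 h 54 min
Fri: 8:22 AM–6:51 PM = 10 h 29 min; less 45 min break → 9 h 44 min
Tue reg 10 h 0 min / OT 1 h 11 min; Wed reg 3 h 44 min / OT 0 h 0 min; Thu reg 3 h 54 min / OT 0 h 0 min; Fri reg 9 h 44 min / OT 0 h 0 min.
Totals: regular 27 h 22 min, overtime 1 h 11 min.

Regular 27.37 hours, overtime 1.18 hours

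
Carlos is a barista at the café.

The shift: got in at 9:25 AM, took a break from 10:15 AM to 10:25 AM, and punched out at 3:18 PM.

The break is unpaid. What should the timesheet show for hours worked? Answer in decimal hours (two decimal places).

The shift: 9:25 AM–3:18 PM = 5 h 53 min; less 10 min break → 5 h 43 min

5.72 hours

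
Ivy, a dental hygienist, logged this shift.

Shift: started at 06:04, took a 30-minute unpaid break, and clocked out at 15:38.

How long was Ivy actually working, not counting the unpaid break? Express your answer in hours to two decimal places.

9.07 hours

Shift: 06:04–15:38 = 9 h 34 min; less 30 min break → 9 h 4 min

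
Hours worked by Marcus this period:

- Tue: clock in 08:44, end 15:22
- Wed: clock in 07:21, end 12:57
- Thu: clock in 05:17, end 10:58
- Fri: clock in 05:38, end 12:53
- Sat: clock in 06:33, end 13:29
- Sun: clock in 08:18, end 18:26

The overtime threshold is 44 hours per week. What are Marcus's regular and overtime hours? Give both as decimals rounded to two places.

Tue: 08:44–15:22 = 6 h 38 min
Wed: 07:21–12:57 = 5 h 36 min
Thu: 05:17–10:58 = 5 h 41 min
Fri: 05:38–12:53 = 7 h 15 min
Sat: 06:33–13:29 = 6 h 56 min
Sun: 08:18–18:26 = 10 h 8 min
Total worked: 42 h 14 min = 42.23 h.
Threshold 44 h → overtime 0 h 0 min, regular 42 h 14 min.

Regular 42.23 hours, overtime 0.00 hours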